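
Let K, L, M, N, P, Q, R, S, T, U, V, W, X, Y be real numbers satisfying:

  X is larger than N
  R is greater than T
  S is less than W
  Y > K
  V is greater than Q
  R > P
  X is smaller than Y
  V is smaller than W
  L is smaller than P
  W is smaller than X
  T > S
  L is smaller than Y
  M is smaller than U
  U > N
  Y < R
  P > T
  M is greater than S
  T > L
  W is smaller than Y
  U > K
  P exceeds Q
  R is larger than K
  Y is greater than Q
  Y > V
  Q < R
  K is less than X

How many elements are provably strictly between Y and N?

Chaining upward from N reaches: X, U, R.
Chaining downward from Y reaches: S, Q, L, V, K, W, X.
Strictly between N and Y are those in both lists: X — 1 element.

1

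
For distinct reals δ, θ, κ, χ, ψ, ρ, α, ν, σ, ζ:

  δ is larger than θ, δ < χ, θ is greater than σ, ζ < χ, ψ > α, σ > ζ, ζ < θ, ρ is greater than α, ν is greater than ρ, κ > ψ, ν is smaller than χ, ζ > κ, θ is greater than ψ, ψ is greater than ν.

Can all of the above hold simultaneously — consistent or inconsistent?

The single ordering α < ρ < ν < ψ < κ < ζ < σ < θ < δ < χ satisfies every listed relation, so no contradiction arises.

consistent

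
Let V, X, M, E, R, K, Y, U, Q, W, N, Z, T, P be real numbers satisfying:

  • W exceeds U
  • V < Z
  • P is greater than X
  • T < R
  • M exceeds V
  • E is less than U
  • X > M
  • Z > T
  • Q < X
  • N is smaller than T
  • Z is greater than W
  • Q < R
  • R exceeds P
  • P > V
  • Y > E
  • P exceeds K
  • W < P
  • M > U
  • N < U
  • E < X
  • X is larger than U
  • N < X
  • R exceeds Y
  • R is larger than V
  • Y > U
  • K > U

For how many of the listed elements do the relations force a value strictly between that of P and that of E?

5

The relations place E below P. An element lies strictly between them when it is forced above E and also forced below P.
Above E: {U, M, K, Y, W, X, R, Z}. Below P: {N, V, U, Q, M, K, W, X}.
Intersection: {U, M, K, W, X} — 5.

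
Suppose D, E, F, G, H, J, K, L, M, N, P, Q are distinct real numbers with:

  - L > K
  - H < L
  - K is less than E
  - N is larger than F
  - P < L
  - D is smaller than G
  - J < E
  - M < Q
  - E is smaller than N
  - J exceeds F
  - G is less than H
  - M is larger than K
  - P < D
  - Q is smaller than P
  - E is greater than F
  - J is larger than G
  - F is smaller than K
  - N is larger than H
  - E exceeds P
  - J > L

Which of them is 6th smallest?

D

Chaining the given pairs: F < K < M < Q < P < D < G < H < L < J < E < N.
Counting 6 from the smallest end gives D.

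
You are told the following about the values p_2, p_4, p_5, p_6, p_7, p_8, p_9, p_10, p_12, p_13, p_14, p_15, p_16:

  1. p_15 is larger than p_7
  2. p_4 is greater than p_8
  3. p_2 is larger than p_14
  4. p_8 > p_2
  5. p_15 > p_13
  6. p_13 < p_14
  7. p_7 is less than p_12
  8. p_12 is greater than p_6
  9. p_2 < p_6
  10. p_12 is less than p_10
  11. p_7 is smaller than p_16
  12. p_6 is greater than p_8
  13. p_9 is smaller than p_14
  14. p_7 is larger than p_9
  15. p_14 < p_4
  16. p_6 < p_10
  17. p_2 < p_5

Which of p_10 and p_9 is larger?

p_10

The relevant relations are p_9 < p_14; p_14 < p_2; p_2 < p_6; p_6 < p_12; p_12 < p_10.
Together: p_9 < p_14 < p_2 < p_6 < p_12 < p_10.
So p_9 < p_10; p_10 is the larger of the two.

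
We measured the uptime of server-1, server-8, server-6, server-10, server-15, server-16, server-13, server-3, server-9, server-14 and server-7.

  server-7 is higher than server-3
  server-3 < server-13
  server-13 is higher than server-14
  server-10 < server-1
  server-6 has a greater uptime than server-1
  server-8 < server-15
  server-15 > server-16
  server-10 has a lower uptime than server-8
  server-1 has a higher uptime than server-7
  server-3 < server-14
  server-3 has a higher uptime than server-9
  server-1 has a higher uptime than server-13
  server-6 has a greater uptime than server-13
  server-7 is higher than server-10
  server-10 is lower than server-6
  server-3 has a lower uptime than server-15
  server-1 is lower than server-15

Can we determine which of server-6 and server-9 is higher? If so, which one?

Link the given pairs in sequence: server-9 < server-3; server-3 < server-14; server-14 < server-13; server-13 < server-6.
Together: server-9 < server-3 < server-14 < server-13 < server-6.
So server-6 is higher.

server-6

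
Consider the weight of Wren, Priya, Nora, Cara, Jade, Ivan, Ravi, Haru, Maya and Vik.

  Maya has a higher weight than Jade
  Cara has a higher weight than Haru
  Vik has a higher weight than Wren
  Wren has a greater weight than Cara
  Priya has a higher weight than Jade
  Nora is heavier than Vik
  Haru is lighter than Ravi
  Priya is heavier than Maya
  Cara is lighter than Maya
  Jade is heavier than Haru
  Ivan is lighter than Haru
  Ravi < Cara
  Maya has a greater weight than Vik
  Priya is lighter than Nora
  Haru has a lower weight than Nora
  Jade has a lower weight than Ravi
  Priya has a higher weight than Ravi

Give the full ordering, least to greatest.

Ivan < Haru < Jade < Ravi < Cara < Wren < Vik < Maya < Priya < Nora

Nothing is placed below Ivan, so it is least; from there Ivan < Haru; Haru < Jade; Jade < Ravi; Ravi < Cara; Cara < Wren; Wren < Vik; Vik < Maya; Maya < Priya; Priya < Nora, each given directly.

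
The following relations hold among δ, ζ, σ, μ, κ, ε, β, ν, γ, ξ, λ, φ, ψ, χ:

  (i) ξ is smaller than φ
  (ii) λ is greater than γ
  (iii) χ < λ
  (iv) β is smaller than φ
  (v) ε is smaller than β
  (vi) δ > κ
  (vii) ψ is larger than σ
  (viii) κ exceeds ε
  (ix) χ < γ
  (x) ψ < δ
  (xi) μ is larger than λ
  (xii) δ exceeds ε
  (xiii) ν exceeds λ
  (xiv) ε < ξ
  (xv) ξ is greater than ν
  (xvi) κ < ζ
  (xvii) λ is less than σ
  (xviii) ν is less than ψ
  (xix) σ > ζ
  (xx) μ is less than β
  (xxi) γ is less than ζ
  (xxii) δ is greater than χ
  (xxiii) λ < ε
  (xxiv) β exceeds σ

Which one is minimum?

γ is not least since χ < γ; λ is not least since χ < λ; ν is not least since λ < ν; ε is not least since λ < ε; κ is not least since ε < κ; ζ is not least since γ < ζ; σ is not least since λ < σ; μ is not least since λ < μ; β is not least since ε < β; ξ is not least since ν < ξ; ψ is not least since ν < ψ; φ is not least since ξ < φ; δ is not least since κ < δ.
Only χ has nothing below it, so χ is the minimum.

χ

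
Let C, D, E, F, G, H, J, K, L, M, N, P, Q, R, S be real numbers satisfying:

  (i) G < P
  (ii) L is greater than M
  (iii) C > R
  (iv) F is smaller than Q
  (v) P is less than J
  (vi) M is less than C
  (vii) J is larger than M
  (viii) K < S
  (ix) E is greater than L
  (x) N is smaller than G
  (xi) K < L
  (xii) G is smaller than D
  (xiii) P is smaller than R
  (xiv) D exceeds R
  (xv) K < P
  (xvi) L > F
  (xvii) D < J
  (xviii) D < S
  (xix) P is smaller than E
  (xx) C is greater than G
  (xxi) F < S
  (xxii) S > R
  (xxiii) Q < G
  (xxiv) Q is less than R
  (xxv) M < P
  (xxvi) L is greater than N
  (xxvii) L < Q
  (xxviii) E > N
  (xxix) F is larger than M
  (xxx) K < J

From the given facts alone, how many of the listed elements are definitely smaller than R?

8

The elements the relations force below R are N, K, M, F, L, Q, G, P — no chain reaches any other.
That is 8.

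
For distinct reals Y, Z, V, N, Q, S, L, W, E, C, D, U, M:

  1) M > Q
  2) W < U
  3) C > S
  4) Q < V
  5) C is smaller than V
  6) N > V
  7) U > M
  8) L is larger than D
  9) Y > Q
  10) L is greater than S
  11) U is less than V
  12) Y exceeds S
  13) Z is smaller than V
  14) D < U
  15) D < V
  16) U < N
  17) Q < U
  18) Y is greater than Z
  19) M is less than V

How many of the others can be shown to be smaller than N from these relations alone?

9

From N the given relations immediately reach U, V.
From those, D, C, Q, Z, W, M — 8 in total.
From those, S — 9 in total.
No other element is forced below N by the given relations, so the count is 9.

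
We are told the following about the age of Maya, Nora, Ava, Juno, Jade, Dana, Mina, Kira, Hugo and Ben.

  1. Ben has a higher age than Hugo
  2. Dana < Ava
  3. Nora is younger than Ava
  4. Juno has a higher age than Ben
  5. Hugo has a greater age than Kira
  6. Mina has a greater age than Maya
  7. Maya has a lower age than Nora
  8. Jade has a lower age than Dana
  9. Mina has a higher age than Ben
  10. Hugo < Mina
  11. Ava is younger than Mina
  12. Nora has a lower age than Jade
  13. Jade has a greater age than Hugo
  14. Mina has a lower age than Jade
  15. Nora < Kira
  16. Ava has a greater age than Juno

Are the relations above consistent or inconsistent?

inconsistent

We have Dana < Ava stated directly, yet also Ava < Mina < Jade < Dana by chaining the others — so Ava < Dana. Contradiction.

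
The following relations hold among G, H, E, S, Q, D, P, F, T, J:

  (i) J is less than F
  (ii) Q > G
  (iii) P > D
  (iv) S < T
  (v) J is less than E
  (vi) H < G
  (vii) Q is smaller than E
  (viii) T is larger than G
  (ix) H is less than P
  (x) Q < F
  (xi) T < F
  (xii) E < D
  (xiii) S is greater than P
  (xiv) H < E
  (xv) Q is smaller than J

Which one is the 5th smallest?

Piecing the relations together gives one ordering: H < G < Q < J < E < D < P < S < T < F.
Counting 5 from the smallest end gives E.

E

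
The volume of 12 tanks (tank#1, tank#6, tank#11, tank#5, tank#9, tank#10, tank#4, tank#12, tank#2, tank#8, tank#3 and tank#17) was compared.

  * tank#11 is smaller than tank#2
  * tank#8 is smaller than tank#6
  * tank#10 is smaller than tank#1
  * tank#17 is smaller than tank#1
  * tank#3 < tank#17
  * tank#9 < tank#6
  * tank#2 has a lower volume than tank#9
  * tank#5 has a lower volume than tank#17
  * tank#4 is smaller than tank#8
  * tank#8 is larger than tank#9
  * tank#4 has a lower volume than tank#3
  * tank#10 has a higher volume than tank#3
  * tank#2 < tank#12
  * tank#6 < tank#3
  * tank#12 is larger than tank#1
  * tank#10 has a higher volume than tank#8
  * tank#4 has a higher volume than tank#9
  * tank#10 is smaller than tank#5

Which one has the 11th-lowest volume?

The consecutive relations fix a unique order: tank#11 < tank#2 < tank#9 < tank#4 < tank#8 < tank#6 < tank#3 < tank#10 < tank#5 < tank#17 < tank#1 < tank#12.
The 11th smallest is tank#1.

tank#1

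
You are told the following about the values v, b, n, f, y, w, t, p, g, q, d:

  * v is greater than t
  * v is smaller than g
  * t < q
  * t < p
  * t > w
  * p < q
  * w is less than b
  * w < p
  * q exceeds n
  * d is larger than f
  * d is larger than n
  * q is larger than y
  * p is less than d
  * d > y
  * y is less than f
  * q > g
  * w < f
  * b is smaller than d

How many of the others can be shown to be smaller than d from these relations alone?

From d the given relations immediately reach n, y, f, b, p.
From those, w, t — 7 in total.
Nothing else is reachable below d; 7 in all.

7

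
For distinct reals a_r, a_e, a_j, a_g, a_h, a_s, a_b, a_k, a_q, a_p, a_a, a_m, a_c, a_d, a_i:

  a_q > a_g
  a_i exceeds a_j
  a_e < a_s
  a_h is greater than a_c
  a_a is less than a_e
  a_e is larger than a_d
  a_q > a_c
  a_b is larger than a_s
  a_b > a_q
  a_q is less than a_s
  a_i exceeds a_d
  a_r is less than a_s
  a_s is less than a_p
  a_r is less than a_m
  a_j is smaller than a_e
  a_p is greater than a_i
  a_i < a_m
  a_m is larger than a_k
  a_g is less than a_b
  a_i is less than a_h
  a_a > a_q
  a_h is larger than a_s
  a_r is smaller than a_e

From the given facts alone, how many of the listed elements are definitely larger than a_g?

7

Directly above a_g: a_q, a_b.
One step further: a_a, a_s (4 so far).
One step further: a_e, a_h, a_p (7 so far).
No other element is forced above a_g by the given relations, so the count is 7.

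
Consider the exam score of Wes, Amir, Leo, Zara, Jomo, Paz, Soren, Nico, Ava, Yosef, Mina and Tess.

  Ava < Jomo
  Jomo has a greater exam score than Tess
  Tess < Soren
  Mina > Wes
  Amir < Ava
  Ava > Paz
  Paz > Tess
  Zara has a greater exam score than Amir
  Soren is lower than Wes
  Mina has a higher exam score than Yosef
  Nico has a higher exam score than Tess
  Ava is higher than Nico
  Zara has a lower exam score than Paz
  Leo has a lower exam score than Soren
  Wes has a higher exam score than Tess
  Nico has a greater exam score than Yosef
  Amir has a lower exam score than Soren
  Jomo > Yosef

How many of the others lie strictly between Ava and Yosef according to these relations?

1

Chaining upward from Yosef reaches: Nico, Jomo, Mina.
Chaining downward from Ava reaches: Tess, Amir, Zara, Paz, Nico.
Strictly between Yosef and Ava are those in both lists: Nico — 1 element.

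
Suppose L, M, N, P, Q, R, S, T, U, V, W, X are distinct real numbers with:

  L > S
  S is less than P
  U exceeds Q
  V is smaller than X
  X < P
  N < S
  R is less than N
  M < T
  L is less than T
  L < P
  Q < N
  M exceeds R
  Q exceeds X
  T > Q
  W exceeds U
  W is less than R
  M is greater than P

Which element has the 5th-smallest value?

W

The consecutive relations fix a unique order: V < X < Q < U < W < R < N < S < L < P < M < T.
Counting 5 from the smallest end gives W.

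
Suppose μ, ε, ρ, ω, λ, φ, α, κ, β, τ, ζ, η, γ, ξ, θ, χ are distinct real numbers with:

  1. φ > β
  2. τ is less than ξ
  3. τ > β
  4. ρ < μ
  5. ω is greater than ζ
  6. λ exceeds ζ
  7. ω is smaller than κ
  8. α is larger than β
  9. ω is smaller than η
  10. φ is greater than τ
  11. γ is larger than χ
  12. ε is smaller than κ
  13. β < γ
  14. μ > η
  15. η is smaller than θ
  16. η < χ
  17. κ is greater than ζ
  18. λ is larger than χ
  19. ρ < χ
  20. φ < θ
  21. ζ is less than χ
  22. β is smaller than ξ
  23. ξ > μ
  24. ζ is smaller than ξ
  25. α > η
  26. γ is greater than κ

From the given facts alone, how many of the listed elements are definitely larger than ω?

9

Directly above ω: η, κ.
One step further: χ, μ, θ, α, γ (7 so far).
One step further: λ, ξ (9 so far).
Nothing else is reachable above ω; 9 in all.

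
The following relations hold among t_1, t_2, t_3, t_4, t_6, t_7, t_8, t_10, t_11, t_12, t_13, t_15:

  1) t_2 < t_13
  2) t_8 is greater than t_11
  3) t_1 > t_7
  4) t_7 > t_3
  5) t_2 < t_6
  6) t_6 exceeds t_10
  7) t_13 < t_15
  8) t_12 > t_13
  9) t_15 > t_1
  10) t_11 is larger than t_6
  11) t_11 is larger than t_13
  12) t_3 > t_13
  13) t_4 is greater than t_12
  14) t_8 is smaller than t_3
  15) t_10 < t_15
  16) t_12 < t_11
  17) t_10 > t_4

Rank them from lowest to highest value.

Each adjacent pair is fixed by a given relation: t_2 < t_13; t_13 < t_12; t_12 < t_4; t_4 < t_10; t_10 < t_6; t_6 < t_11; t_11 < t_8; t_8 < t_3; t_3 < t_7; t_7 < t_1; t_1 < t_15. Chaining them end to end gives the full order.

t_2 < t_13 < t_12 < t_4 < t_10 < t_6 < t_11 < t_8 < t_3 < t_7 < t_1 < t_15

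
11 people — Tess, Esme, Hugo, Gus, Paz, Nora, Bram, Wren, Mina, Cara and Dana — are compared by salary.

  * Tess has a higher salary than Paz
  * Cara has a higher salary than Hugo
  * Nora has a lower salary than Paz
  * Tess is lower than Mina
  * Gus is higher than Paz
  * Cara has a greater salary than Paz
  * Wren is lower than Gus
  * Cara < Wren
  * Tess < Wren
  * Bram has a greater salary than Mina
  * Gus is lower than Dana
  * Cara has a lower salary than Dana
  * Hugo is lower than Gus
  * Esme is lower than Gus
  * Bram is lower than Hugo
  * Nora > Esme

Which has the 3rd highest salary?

Piecing the relations together gives one ordering: Esme < Nora < Paz < Tess < Mina < Bram < Hugo < Cara < Wren < Gus < Dana.
The 3rd largest is Wren.

Wren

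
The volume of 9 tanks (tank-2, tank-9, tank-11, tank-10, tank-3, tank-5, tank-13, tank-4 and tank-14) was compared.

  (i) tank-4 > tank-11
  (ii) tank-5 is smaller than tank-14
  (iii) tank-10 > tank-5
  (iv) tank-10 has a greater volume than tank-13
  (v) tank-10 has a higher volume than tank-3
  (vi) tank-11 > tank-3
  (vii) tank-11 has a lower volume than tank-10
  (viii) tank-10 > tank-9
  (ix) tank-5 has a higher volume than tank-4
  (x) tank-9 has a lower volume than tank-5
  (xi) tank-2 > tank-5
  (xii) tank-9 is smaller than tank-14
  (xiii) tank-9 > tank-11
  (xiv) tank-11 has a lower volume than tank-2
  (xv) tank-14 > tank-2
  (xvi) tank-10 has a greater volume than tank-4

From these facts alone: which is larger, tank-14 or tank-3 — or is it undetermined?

tank-14

Link the given pairs in sequence: tank-3 < tank-11; tank-11 < tank-4; tank-4 < tank-5; tank-5 < tank-2; tank-2 < tank-14.
Together: tank-3 < tank-11 < tank-4 < tank-5 < tank-2 < tank-14.
So tank-14 is larger.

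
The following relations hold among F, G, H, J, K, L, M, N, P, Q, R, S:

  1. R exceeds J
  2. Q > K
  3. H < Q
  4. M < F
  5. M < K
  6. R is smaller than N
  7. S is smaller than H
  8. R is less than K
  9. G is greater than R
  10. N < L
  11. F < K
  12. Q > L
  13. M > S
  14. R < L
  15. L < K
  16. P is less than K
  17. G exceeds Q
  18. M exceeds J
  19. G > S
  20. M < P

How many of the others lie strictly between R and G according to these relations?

The relations place R below G. An element lies strictly between them when it is forced above R and also forced below G.
Above R: {N, L, K, Q}. Below G: {S, J, M, F, N, L, P, H, K, Q}.
Intersection: {N, L, K, Q} — 4.

4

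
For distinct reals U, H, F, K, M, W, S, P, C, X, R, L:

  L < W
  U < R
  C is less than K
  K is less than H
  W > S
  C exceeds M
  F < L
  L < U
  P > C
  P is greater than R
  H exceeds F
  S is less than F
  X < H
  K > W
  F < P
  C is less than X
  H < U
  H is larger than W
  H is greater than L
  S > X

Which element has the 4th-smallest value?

Chaining the given pairs: M < C < X < S < F < L < W < K < H < U < R < P.
Counting 4 from the smallest end gives S.

S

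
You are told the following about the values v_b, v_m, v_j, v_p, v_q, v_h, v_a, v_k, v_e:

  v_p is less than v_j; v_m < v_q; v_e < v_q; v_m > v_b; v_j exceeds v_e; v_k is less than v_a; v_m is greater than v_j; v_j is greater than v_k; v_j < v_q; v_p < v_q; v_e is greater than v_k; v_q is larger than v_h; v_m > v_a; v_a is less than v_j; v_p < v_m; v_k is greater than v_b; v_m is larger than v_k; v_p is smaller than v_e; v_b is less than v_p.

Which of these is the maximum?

v_b is not greatest since v_b < v_k; v_p is not greatest since v_p < v_j; v_k is not greatest since v_k < v_e; v_h is not greatest since v_h < v_q; v_a is not greatest since v_a < v_j; v_e is not greatest since v_e < v_j; v_j is not greatest since v_j < v_q; v_m is not greatest since v_m < v_q.
Only v_q has nothing above it, so v_q is the maximum.

v_q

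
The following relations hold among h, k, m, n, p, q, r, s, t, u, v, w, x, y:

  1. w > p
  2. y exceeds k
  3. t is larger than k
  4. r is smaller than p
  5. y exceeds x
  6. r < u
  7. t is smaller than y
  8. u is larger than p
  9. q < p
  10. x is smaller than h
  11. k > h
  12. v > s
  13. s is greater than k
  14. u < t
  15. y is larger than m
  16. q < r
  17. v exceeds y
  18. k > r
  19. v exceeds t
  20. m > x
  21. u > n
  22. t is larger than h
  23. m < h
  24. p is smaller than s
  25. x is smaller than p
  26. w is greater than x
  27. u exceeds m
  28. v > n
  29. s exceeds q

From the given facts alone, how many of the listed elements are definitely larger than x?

10

Directly above x: m, h, p, w, y.
One step further: k, u, t, s, v (10 so far).
No other element is forced above x by the given relations, so the count is 10.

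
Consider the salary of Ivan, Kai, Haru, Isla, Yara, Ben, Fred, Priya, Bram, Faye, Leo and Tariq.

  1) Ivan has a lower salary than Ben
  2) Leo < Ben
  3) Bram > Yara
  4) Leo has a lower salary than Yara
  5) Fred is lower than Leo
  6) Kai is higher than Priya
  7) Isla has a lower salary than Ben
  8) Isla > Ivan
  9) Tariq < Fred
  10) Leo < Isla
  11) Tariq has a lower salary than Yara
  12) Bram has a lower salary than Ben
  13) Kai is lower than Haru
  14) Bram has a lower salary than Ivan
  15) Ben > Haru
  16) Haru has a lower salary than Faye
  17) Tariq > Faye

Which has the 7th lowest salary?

Piecing the relations together gives one ordering: Priya < Kai < Haru < Faye < Tariq < Fred < Leo < Yara < Bram < Ivan < Isla < Ben.
Counting 7 from the smallest end gives Leo.

Leo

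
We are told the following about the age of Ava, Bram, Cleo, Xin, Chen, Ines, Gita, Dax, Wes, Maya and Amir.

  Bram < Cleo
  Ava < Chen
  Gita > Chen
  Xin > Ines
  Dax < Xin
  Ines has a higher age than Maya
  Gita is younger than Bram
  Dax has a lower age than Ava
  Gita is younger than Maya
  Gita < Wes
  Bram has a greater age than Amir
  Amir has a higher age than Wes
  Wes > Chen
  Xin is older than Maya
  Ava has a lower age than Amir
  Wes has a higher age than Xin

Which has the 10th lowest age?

Chaining the given pairs: Dax < Ava < Chen < Gita < Maya < Ines < Xin < Wes < Amir < Bram < Cleo.
The 10th smallest is Bram.

Bram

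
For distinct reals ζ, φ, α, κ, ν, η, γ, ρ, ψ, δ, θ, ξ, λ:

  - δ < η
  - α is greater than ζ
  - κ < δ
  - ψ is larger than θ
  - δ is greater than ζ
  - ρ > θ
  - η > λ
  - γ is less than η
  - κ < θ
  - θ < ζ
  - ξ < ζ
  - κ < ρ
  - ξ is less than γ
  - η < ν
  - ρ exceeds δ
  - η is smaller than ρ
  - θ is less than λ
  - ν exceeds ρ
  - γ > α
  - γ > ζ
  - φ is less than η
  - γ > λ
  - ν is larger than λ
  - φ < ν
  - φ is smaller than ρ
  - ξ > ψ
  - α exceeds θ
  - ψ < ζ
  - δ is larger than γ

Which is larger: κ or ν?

κ < θ < ψ < ξ < ζ < α < γ < δ < η < ρ < ν, by transitivity through θ, ψ, ξ, ζ, α, γ, δ, η, ρ.
So κ < ν; ν is the larger of the two.

ν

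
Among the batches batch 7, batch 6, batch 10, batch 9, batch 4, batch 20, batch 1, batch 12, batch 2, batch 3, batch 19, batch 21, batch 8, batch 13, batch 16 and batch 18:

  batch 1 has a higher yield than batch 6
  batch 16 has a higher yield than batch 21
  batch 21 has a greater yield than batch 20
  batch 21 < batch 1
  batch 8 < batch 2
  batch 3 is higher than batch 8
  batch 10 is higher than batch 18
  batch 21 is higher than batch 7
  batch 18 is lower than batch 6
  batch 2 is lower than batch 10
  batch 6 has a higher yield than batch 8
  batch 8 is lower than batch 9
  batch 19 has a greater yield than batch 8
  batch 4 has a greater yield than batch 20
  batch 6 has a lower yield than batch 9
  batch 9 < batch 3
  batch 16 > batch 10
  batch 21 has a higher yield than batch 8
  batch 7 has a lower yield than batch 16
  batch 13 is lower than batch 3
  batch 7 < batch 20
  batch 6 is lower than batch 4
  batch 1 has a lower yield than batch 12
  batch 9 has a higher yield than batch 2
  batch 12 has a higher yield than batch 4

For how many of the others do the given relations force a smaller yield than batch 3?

6

From batch 3 the given relations immediately reach batch 8, batch 9, batch 13.
From those, batch 6, batch 2 — 5 in total.
From those, batch 18 — 6 in total.
No other element is forced below batch 3 by the given relations, so the count is 6.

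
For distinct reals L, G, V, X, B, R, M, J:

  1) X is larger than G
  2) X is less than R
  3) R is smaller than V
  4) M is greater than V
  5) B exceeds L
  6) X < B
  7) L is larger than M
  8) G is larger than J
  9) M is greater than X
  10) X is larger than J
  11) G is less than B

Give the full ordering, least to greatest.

J < G < X < R < V < M < L < B

The consecutive links are each given: J < G; G < X; X < R; R < V; V < M; M < L; L < B.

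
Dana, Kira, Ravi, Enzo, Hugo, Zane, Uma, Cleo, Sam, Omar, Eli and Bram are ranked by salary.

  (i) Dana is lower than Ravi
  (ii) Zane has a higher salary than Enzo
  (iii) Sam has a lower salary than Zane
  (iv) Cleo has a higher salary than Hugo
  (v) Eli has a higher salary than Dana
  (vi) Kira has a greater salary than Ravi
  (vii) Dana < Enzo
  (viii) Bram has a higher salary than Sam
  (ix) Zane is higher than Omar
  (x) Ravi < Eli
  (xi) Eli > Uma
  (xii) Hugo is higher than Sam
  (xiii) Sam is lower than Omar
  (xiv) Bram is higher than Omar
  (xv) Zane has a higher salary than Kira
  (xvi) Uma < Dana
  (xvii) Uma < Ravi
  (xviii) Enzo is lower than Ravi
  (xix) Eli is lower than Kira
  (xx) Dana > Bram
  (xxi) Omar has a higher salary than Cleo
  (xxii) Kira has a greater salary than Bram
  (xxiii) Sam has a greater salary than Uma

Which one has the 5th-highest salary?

Chaining the given pairs: Uma < Sam < Hugo < Cleo < Omar < Bram < Dana < Enzo < Ravi < Eli < Kira < Zane.
The 5th largest is Enzo.

Enzo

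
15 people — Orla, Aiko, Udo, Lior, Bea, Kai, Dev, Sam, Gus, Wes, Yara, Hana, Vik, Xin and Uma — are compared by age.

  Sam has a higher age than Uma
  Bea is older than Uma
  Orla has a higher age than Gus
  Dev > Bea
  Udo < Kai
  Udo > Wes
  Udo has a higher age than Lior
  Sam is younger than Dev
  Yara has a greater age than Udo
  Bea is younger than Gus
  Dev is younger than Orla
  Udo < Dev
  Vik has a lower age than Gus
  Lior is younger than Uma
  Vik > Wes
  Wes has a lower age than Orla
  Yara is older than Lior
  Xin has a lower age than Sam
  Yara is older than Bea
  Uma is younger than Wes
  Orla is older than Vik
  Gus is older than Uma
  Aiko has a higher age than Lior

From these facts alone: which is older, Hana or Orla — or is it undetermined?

undetermined

Following every chain through Hana: nothing is chained to Hana.
Orla is not reached, and no chain runs the other way from Orla to Hana.
So the given relations leave the order of Hana and Orla undetermined.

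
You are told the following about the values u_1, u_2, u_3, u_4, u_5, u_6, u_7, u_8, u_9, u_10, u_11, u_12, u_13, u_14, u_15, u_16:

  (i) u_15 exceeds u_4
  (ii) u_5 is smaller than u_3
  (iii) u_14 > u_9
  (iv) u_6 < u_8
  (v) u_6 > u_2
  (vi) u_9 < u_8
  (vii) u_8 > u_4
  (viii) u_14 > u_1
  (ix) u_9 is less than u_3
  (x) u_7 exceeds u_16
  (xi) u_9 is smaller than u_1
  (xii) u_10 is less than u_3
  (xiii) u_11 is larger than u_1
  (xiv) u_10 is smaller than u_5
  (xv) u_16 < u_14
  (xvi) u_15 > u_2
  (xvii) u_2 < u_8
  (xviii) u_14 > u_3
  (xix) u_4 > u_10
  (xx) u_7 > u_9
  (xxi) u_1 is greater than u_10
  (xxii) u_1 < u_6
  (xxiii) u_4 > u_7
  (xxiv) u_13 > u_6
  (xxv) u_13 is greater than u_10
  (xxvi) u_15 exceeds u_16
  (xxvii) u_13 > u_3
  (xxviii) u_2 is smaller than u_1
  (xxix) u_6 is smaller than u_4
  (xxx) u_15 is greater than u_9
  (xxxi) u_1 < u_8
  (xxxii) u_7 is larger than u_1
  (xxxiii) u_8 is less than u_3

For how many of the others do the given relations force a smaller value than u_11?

4

From u_11 the given relations immediately reach u_1.
From those, u_9, u_2, u_10 — 4 in total.
Nothing else is reachable below u_11; 4 in all.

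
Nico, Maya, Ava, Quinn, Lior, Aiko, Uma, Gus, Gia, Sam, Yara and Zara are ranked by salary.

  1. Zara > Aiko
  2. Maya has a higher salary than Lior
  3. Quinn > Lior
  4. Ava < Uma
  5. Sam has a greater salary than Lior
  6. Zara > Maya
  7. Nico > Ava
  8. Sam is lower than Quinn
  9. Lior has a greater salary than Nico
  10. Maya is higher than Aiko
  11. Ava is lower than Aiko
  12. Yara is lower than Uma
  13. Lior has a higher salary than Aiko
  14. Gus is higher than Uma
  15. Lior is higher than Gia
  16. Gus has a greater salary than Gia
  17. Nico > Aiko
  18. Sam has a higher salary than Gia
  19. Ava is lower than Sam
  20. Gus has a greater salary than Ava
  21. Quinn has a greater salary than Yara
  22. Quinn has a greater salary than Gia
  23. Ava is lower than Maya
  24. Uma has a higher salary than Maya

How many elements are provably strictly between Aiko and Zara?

3

Chaining upward from Aiko reaches: Nico, Lior, Maya, Sam, Quinn, Uma, Gus.
Chaining downward from Zara reaches: Ava, Gia, Nico, Lior, Maya.
Strictly between Aiko and Zara are those in both lists: Nico, Lior, Maya — 3 elements.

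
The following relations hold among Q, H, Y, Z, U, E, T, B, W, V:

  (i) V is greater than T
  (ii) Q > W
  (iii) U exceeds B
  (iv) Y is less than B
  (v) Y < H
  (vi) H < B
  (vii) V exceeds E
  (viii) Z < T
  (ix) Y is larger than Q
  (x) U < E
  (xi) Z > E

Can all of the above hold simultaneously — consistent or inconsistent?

Every relation is compatible with W < Q < Y < H < B < U < E < Z < T < V; the set is consistent.

consistent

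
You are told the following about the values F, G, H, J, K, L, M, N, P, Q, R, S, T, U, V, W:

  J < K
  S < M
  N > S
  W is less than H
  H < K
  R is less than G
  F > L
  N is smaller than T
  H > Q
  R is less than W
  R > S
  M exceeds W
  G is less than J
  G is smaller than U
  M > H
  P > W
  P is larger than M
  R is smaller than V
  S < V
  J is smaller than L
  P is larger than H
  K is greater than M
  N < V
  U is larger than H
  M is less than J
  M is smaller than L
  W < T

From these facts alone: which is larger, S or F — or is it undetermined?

F

S < R and R < W give S < W.
Then W < H extends the chain to H.
Then H < M extends the chain to M.
With M < J: S < R < W < H < M < J.
With J < L: S < R < W < H < M < J < L.
Then L < F extends the chain to F.
So F is larger.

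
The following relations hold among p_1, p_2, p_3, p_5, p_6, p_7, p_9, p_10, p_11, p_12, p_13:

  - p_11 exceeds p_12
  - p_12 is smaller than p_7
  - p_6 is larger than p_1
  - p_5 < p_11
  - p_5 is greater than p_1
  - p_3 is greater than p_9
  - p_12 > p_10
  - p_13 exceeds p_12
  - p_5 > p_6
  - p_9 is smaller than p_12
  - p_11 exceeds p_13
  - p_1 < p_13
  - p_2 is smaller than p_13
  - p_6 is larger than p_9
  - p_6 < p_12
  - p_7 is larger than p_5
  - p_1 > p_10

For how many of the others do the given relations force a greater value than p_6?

Directly above p_6: p_12, p_5.
One step further: p_7, p_13, p_11 (5 so far).
Nothing else is reachable above p_6; 5 in all.

5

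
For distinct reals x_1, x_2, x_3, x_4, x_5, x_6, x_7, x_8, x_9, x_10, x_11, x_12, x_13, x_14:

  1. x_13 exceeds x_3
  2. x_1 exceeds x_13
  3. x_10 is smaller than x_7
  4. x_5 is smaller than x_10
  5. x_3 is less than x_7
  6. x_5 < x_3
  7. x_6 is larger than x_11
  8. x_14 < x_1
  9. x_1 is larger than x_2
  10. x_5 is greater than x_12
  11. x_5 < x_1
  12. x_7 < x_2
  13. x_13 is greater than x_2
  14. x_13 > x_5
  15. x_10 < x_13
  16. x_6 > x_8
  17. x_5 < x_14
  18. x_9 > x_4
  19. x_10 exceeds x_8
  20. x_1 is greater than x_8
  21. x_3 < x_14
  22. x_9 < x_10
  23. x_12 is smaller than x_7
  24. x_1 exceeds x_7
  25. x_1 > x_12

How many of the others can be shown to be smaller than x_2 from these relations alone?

8

The elements the relations force below x_2 are x_12, x_8, x_5, x_4, x_9, x_3, x_10, x_7 — no chain reaches any other.
That is 8.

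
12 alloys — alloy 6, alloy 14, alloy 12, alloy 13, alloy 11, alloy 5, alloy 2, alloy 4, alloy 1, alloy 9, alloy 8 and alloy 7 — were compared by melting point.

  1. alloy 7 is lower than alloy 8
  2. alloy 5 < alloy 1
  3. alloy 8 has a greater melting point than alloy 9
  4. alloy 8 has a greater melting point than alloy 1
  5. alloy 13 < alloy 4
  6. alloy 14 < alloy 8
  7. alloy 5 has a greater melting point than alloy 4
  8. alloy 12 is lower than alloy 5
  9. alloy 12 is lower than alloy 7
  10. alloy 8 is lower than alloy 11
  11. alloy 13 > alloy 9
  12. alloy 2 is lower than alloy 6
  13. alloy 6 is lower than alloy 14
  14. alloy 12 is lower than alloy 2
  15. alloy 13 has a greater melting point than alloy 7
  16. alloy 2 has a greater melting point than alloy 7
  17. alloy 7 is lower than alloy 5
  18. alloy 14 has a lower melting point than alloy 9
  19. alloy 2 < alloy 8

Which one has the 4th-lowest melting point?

Chaining the given pairs: alloy 12 < alloy 7 < alloy 2 < alloy 6 < alloy 14 < alloy 9 < alloy 13 < alloy 4 < alloy 5 < alloy 1 < alloy 8 < alloy 11.
Counting 4 from the smallest end gives alloy 6.

alloy 6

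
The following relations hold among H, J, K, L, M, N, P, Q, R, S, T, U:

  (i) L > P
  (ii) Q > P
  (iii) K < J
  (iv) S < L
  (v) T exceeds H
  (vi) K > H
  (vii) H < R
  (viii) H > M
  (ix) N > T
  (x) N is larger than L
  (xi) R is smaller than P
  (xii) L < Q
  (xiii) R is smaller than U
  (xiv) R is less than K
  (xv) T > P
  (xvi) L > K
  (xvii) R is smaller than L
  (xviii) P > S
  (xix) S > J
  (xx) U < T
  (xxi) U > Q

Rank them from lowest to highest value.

M < H < R < K < J < S < P < L < Q < U < T < N

Each adjacent pair is fixed by a given relation: M < H; H < R; R < K; K < J; J < S; S < P; P < L; L < Q; Q < U; U < T; T < N. Chaining them end to end gives the full order.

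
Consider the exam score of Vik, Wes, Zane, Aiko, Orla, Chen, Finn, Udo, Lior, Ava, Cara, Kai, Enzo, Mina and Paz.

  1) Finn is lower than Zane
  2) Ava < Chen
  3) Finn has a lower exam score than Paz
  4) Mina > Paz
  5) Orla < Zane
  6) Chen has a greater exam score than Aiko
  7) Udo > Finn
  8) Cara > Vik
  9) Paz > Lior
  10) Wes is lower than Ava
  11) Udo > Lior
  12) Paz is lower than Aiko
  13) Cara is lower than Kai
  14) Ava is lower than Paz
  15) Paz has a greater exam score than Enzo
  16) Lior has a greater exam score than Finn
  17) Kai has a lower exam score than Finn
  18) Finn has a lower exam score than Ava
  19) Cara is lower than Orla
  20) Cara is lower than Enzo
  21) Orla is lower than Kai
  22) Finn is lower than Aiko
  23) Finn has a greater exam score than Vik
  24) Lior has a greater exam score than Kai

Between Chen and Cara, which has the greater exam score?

Chen

Following the relations from Cara: Cara < Kai < Finn < Ava < Paz < Aiko < Chen.
So Cara < Chen; Chen is the higher of the two.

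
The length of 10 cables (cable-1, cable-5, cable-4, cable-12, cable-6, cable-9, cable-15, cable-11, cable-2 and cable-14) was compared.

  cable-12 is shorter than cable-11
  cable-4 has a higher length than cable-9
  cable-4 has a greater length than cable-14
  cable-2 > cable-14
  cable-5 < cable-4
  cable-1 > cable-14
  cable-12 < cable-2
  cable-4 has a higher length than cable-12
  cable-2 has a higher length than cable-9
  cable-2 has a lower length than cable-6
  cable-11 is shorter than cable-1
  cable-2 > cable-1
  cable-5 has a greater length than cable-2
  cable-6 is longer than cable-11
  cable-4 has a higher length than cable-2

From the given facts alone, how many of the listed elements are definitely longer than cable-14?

5

Directly above cable-14: cable-1, cable-2, cable-4.
One step further: cable-5, cable-6 (5 so far).
No other element is forced above cable-14 by the given relations, so the count is 5.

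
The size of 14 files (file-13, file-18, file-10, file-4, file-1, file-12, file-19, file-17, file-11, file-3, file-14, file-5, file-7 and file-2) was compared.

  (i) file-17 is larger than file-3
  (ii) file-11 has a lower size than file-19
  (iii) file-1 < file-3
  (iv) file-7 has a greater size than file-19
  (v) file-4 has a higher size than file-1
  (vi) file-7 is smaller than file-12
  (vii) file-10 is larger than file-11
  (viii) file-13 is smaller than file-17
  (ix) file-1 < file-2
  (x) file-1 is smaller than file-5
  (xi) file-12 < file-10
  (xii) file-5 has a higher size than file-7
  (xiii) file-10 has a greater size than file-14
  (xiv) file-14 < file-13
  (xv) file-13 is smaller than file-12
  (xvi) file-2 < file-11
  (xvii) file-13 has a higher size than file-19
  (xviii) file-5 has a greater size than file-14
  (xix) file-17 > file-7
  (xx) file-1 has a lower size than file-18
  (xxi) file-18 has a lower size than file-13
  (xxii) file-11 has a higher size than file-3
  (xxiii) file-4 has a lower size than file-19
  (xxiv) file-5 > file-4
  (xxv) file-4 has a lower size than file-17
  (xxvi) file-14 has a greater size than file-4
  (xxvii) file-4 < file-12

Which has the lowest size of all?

file-1

Chaining upward from file-1: directly above it, file-3, file-2, file-4, file-18, file-5; then file-14, file-11, file-19, file-13, file-12, file-17; then file-7, file-10.
That covers every other element, and nothing is given below file-1, so file-1 is the lowest size.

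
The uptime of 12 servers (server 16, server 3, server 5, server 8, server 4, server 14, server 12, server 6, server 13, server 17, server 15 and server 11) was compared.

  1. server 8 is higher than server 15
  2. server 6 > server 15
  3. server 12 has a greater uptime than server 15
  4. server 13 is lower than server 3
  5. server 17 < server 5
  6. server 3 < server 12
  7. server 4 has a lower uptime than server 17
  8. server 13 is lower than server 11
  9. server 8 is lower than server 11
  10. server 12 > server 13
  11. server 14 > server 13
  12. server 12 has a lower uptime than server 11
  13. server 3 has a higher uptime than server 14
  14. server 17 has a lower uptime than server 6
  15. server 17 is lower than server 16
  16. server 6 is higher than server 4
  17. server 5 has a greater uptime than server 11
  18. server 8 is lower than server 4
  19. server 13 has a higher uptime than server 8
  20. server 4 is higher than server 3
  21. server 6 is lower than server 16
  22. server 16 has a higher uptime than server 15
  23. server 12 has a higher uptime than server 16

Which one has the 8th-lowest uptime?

The consecutive relations fix a unique order: server 15 < server 8 < server 13 < server 14 < server 3 < server 4 < server 17 < server 6 < server 16 < server 12 < server 11 < server 5.
Counting 8 from the smallest end gives server 6.

server 6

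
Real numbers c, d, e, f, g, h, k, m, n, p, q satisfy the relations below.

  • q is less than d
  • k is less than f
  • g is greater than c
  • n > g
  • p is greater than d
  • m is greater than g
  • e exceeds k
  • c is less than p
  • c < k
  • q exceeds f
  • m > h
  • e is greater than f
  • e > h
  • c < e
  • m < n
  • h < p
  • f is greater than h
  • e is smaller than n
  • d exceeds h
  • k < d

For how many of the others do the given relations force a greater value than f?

The elements the relations force above f are e, q, d, p, n — no chain reaches any other.
That is 5.

5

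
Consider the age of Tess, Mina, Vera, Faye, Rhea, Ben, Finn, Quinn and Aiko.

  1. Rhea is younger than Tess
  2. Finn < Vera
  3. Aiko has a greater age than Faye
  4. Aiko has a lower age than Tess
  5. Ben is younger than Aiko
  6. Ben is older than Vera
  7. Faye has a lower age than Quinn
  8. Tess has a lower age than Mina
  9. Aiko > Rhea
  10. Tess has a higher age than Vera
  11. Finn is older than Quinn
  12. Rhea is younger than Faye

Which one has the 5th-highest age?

Piecing the relations together gives one ordering: Rhea < Faye < Quinn < Finn < Vera < Ben < Aiko < Tess < Mina.
Counting 5 from the largest end gives Vera.

Vera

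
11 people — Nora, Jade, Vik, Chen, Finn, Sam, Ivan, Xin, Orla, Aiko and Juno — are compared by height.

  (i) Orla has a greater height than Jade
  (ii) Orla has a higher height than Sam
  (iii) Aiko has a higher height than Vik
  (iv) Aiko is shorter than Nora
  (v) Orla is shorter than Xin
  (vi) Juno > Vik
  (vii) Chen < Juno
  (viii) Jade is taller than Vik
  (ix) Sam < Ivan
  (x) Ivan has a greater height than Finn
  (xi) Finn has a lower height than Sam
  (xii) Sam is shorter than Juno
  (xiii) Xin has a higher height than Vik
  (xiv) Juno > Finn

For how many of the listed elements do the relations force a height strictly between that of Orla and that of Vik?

The relations place Vik below Orla. An element lies strictly between them when it is forced above Vik and also forced below Orla.
Above Vik: {Aiko, Juno, Jade, Nora, Xin}. Below Orla: {Finn, Sam, Jade}.
Intersection: {Jade} — 1.

1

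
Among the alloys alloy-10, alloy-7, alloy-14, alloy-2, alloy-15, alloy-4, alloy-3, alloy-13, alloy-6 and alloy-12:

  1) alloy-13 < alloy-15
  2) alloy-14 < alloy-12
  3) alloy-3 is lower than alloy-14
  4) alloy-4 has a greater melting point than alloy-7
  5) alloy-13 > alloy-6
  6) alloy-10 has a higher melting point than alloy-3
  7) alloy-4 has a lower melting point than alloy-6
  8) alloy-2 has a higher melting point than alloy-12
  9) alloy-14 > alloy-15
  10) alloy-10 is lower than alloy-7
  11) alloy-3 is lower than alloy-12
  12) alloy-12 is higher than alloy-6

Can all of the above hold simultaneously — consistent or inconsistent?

Every relation is compatible with alloy-3 < alloy-10 < alloy-7 < alloy-4 < alloy-6 < alloy-13 < alloy-15 < alloy-14 < alloy-12 < alloy-2; the set is consistent.

consistent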